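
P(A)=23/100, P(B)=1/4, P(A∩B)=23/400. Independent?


P(A)×P(B) = 23/400
P(A∩B) = 23/400
Equal ✓ → Independent

Yes, independent


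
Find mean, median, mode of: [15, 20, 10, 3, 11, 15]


Sorted: [3, 10, 11, 15, 15, 20]
Mean = 74/6 = 37/3
Median = 13
Freq: {15: 2, 20: 1, 10: 1, 3: 1, 11: 1}
Mode: [15]

Mean=37/3, Median=13, Mode=15


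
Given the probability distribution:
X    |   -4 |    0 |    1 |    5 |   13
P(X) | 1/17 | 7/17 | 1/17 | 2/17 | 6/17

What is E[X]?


E[X] = Σ x·P(X=x)
= (-4)×(1/17) + (0)×(7/17) + (1)×(1/17) + (5)×(2/17) + (13)×(6/17)
= 5

E[X] = 5


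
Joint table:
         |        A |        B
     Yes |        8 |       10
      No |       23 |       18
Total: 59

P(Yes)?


P(Yes) = (8+10)/59 = 18/59

P(Yes) = 18/59 ≈ 30.51%


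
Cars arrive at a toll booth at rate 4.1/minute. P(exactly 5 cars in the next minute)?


Poisson(λ=4.1): P(X=5) = e^(-λ)×λ^k/k!
= e^(-4.1) × 4.1^5 / 5!
≈ 0.0165726754 × 1158.56201 / 120 ≈ 0.160004

P(X=5) ≈ 0.160004 ≈ 16.00%


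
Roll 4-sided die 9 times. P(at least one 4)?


P(no 4)^9 = (3/4)^9 = 19683/262144
P(≥1) = 1 - 19683/262144 = 242461/262144

P = 242461/262144 ≈ 92.49%


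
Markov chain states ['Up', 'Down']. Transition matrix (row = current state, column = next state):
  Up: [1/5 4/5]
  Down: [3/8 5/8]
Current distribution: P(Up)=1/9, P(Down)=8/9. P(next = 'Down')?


P(next=Down) = Σᵢ P(now=i)×P(i→Down)
= 1/9×4/5 + 8/9×5/8
= 4/45 + 5/9 = 29/45

P = 29/45 ≈ 0.6444


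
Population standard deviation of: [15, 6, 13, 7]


Mean = 41/4
  (15-41/4)²=361/16
  (6-41/4)²=289/16
  (13-41/4)²=121/16
  (7-41/4)²=169/16
Σ(x-μ)² = 235/4
σ² = (235/4)/4 = 235/16

σ = √(235/16) ≈ 3.8324


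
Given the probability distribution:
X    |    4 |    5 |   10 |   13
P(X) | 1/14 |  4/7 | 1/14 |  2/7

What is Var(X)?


E[X] = 53/7
E[X²] = 496/7
Var(X) = E[X²] - (E[X])² = 496/7 - 2809/49 = 663/49

Var(X) = 663/49 ≈ 13.5306


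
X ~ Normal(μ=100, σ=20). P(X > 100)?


z = (100-100)/20 = 0.0
P(X > 100) = 1 - P(Z ≤ 0.0) = 1 - 0.5000 = 0.5000

P(X > 100) ≈ 0.5000


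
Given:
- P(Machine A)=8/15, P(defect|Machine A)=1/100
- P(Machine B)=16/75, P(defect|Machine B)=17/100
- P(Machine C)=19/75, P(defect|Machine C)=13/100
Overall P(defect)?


P(B) = Σ P(B|Aᵢ)×P(Aᵢ)
  1/100×8/15 = 2/375
  17/100×16/75 = 68/1875
  13/100×19/75 = 247/7500
Sum = 559/7500

P(defect) = 559/7500 ≈ 7.45%


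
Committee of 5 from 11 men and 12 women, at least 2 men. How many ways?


Count by #men:
  2M,3W: C(11,2)×C(12,3)=12100
  3M,2W: C(11,3)×C(12,2)=10890
  4M,1W: C(11,4)×C(12,1)=3960
  5M,0W: C(11,5)×C(12,0)=462
Total = 27412

27412


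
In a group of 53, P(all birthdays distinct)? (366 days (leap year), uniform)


P(all different) = Π(366-i)/366 for i=0..52
= (366/366)×(365/366)×...×(314/366)
= 0.019079

P ≈ 0.0191 ≈ 1.91%


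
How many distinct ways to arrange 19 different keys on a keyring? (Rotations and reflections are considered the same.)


Free circular arrangements: rotations and reflections both identified.
(n-1)!/2 = 18!/2 = 6402373705728000/2 = 3201186852864000

3201186852864000


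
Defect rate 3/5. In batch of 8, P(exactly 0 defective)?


Binomial: P(X=0) = C(8,0)×p^0×(1-p)^8
= 1 × 1 × 256/390625 = 256/390625

P(X=0) = 256/390625 ≈ 0.07%


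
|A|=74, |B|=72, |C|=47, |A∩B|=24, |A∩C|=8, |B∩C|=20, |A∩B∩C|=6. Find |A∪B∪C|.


|A∪B∪C| = 74+72+47-24-8-20+6 = 147

|A∪B∪C| = 147


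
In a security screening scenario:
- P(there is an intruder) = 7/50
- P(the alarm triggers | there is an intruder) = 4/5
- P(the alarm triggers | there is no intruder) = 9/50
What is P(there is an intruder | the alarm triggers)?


Using Bayes' theorem:
P(A|B) = P(B|A)·P(A) / P(B)

P(the alarm triggers) = 4/5 × 7/50 + 9/50 × 43/50
= 14/125 + 387/2500 = 667/2500

P(there is an intruder|the alarm triggers) = (14/125) / (667/2500) = 280/667

P(there is an intruder|the alarm triggers) = 280/667 ≈ 41.98%


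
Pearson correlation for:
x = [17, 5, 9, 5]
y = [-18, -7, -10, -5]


n=4, Σx=36, Σy=-40, Σxy=-456, Σx²=420, Σy²=498
r = (4×(-456) - 36×(-40))/√((4×420 - 36²)(4×498 - (-40)²))
= -384/√(384×392) = -384/√150528 ≈ -384/387.9794 ≈ -0.9897

r ≈ -0.9897


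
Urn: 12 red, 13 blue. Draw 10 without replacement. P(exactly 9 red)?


Hypergeometric: C(12,9)×C(13,1)/C(25,10)
= 220×13/3268760 = 13/14858

P(X=9) = 13/14858 ≈ 0.09%


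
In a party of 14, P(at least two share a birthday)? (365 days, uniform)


P(all different) = Π(365-i)/365 for i=0..13
= 0.776897
P(match) = 1 - 0.776897 = 0.223103

P ≈ 0.2231 ≈ 22.31%


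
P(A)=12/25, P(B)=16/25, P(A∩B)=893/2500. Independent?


P(A)×P(B) = 192/625
P(A∩B) = 893/2500
Not equal → NOT independent

No, not independent


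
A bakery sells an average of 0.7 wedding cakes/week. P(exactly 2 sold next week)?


Poisson(λ=0.7): P(X=2) = e^(-λ)×λ^k/k!
= e^(-0.7) × 0.7^2 / 2!
≈ 0.4965853038 × 0.49 / 2 ≈ 0.121663

P(X=2) ≈ 0.121663 ≈ 12.17%


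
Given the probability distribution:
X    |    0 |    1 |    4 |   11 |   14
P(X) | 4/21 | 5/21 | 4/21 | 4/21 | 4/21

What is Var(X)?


E[X] = 121/21
E[X²] = 191/3
Var(X) = E[X²] - (E[X])² = 191/3 - 14641/441 = 13436/441

Var(X) = 13436/441 ≈ 30.4671


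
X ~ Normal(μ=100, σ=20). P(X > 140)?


z = (140-100)/20 = 2.0
P(X > 140) = 1 - P(Z ≤ 2.0) = 1 - 0.9772 = 0.0228

P(X > 140) ≈ 0.0228


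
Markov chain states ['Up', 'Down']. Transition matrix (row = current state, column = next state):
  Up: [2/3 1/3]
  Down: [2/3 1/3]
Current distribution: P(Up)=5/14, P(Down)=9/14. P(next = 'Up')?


P(next=Up) = Σᵢ P(now=i)×P(i→Up)
= 5/14×2/3 + 9/14×2/3
= 5/21 + 3/7 = 2/3

P = 2/3 ≈ 0.6667


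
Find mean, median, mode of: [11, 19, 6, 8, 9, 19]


Sorted: [6, 8, 9, 11, 19, 19]
Mean = 72/6 = 12
Median = 10
Freq: {11: 1, 19: 2, 6: 1, 8: 1, 9: 1}
Mode: [19]

Mean=12, Median=10, Mode=19


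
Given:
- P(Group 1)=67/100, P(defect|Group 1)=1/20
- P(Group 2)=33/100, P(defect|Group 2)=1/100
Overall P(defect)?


P(B) = Σ P(B|Aᵢ)×P(Aᵢ)
  1/20×67/100 = 67/2000
  1/100×33/100 = 33/10000
Sum = 23/625

P(defect) = 23/625 ≈ 3.68%


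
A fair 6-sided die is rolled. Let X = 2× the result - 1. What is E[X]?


E[die] = (1+6)/2 = 7/2
E[X] = 2×7/2 - 1 = 6

E[X] = 6


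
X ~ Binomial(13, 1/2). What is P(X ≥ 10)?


P(X ≥ 10) = Σ P(X=i) for i=10..13
P(X=10) = 143/4096
P(X=11) = 39/4096
P(X=12) = 13/8192
P(X=13) = 1/8192
Sum = 189/4096

P(X ≥ 10) = 189/4096 ≈ 4.61%


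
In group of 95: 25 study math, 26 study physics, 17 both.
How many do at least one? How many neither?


|A∪B| = 25+26-17 = 34
Neither = 95-34 = 61

At least one: 34; Neither: 61


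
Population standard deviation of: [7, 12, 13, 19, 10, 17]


Mean = 78/6 = 13
  (7-13)²=36
  (12-13)²=1
  (13-13)²=0
  (19-13)²=36
  (10-13)²=9
  (17-13)²=16
Σ(x-μ)² = 98
σ² = 98/6 = 49/3

σ = √(49/3) ≈ 4.0415


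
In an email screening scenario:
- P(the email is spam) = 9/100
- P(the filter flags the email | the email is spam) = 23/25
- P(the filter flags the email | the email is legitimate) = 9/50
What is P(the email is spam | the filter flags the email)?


Using Bayes' theorem:
P(A|B) = P(B|A)·P(A) / P(B)

P(the filter flags the email) = 23/25 × 9/100 + 9/50 × 91/100
= 207/2500 + 819/5000 = 1233/5000

P(the email is spam|the filter flags the email) = (207/2500) / (1233/5000) = 46/137

P(the email is spam|the filter flags the email) = 46/137 ≈ 33.58%


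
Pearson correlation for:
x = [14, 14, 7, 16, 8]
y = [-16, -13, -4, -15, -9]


n=5, Σx=59, Σy=-57, Σxy=-746, Σx²=761, Σy²=747
r = (5×(-746) - 59×(-57))/√((5×761 - 59²)(5×747 - (-57)²))
= -367/√(324×486) = -367/√157464 ≈ -367/396.8173 ≈ -0.9249

r ≈ -0.9249


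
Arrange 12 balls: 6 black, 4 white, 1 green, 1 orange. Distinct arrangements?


12!/(6!×4!×1!×1!) = 27720

27720


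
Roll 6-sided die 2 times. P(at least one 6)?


P(no 6)^2 = (5/6)^2 = 25/36
P(≥1) = 1 - 25/36 = 11/36

P = 11/36 ≈ 30.56%


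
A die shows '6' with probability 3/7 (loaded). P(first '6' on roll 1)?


Geometric: P(X=1) = (1-p)^(k-1)×p = (4/7)^0×3/7 = 3/7

P(X=1) = 3/7 ≈ 42.86%


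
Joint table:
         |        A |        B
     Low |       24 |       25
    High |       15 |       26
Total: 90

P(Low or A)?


P(Low∨A) = P(Low) + P(A) - P(Low∧A)
= (49 + 39 - 24)/90 = 64/90 = 32/45

P = 32/45 ≈ 71.11%


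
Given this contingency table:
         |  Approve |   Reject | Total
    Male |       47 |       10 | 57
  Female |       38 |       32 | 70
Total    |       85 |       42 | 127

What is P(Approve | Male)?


P(Approve | Male) = 47/(47+10) = 47/57

P(Approve|Male) = 47/57 ≈ 82.46%


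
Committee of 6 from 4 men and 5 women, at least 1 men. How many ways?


Count by #men:
  1M,5W: C(4,1)×C(5,5)=4
  2M,4W: C(4,2)×C(5,4)=30
  3M,3W: C(4,3)×C(5,3)=40
  4M,2W: C(4,4)×C(5,2)=10
Total = 84

84


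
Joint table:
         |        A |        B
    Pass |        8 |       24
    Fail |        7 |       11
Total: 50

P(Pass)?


P(Pass) = (8+24)/50 = 32/50 = 16/25

P(Pass) = 16/25 ≈ 64.00%


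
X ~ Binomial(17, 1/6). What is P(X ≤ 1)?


P(X ≤ 1) = Σ P(X=i) for i=0..1
P(X=0) = 762939453125/16926659444736
P(X=1) = 2593994140625/16926659444736
Sum = 1678466796875/8463329722368

P(X ≤ 1) = 1678466796875/8463329722368 ≈ 19.83%


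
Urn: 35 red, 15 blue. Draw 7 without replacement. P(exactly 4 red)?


Hypergeometric: C(35,4)×C(15,3)/C(50,7)
= 52360×455/99884400 = 1547/6486

P(X=4) = 1547/6486 ≈ 23.85%


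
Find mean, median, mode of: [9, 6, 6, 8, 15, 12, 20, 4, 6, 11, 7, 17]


Sorted: [4, 6, 6, 6, 7, 8, 9, 11, 12, 15, 17, 20]
Mean = 121/12
Median = 17/2
Freq: {9: 1, 6: 3, 8: 1, 15: 1, 12: 1, 20: 1, 4: 1, 11: 1, 7: 1, 17: 1}
Mode: [6]

Mean=121/12, Median=17/2, Mode=6


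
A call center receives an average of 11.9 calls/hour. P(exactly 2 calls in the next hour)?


Poisson(λ=11.9): P(X=2) = e^(-λ)×λ^k/k!
= e^(-11.9) × 11.9^2 / 2!
≈ 6.790404807e-06 × 141.61 / 2 ≈ 0.000481

P(X=2) ≈ 0.000481 ≈ 0.05%


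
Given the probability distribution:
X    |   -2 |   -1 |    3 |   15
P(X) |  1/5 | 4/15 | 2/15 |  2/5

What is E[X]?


E[X] = Σ x·P(X=x)
= (-2)×(1/5) + (-1)×(4/15) + (3)×(2/15) + (15)×(2/5)
= 86/15

E[X] = 86/15


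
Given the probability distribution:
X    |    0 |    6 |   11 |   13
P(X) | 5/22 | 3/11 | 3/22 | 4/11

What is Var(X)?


E[X] = 173/22
E[X²] = 1931/22
Var(X) = E[X²] - (E[X])² = 1931/22 - 29929/484 = 12553/484

Var(X) = 12553/484 ≈ 25.9360


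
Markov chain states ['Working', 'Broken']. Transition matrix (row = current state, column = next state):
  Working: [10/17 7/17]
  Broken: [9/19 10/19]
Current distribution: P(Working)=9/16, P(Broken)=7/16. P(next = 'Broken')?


P(next=Broken) = Σᵢ P(now=i)×P(i→Broken)
= 9/16×7/17 + 7/16×10/19
= 63/272 + 35/152 = 2387/5168

P = 2387/5168 ≈ 0.4619


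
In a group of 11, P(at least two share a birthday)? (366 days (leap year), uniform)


P(all different) = Π(366-i)/366 for i=0..10
= 0.859219
P(match) = 1 - 0.859219 = 0.140781

P ≈ 0.1408 ≈ 14.08%


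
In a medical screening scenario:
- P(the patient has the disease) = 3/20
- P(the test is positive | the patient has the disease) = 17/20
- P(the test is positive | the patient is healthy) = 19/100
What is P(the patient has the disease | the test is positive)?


Using Bayes' theorem:
P(A|B) = P(B|A)·P(A) / P(B)

P(the test is positive) = 17/20 × 3/20 + 19/100 × 17/20
= 51/400 + 323/2000 = 289/1000

P(the patient has the disease|the test is positive) = (51/400) / (289/1000) = 15/34

P(the patient has the disease|the test is positive) = 15/34 ≈ 44.12%


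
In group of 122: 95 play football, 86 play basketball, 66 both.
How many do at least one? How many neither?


|A∪B| = 95+86-66 = 115
Neither = 122-115 = 7

At least one: 115; Neither: 7


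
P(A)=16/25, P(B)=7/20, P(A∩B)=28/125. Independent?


P(A)×P(B) = 28/125
P(A∩B) = 28/125
Equal ✓ → Independent

Yes, independent


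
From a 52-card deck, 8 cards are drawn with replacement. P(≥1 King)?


P(not a King) = 48/52 = 12/13
P(none in 8 draws) = (12/13)^8 = 429981696/815730721
P(≥1 King) = 1 - 429981696/815730721 = 385749025/815730721

P = 385749025/815730721 ≈ 47.29%


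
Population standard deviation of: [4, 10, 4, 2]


Mean = 20/4 = 5
  (4-5)²=1
  (10-5)²=25
  (4-5)²=1
  (2-5)²=9
Σ(x-μ)² = 36
σ² = 36/4 = 9

σ = √(9) ≈ 3.0000


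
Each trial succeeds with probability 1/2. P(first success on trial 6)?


Geometric: P(X=6) = (1-p)^(k-1)×p = (1/2)^5×1/2 = 1/64

P(X=6) = 1/64 ≈ 1.56%


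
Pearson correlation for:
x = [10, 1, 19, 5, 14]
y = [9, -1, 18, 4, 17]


n=5, Σx=49, Σy=47, Σxy=689, Σx²=683, Σy²=711
r = (5×689 - 49×47)/√((5×683 - 49²)(5×711 - 47²))
= 1142/√(1014×1346) = 1142/√1364844 ≈ 1142/1168.2654 ≈ 0.9775

r ≈ 0.9775


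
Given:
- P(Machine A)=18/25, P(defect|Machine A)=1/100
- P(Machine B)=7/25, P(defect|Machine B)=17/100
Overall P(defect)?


P(B) = Σ P(B|Aᵢ)×P(Aᵢ)
  1/100×18/25 = 9/1250
  17/100×7/25 = 119/2500
Sum = 137/2500

P(defect) = 137/2500 ≈ 5.48%


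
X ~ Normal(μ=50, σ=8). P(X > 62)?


z = (62-50)/8 = 1.5
P(X > 62) = 1 - P(Z ≤ 1.5) = 1 - 0.9332 = 0.0668

P(X > 62) ≈ 0.0668


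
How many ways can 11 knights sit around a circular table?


Circular arrangements of 11 distinct objects: fix one position to break rotational symmetry.
(n-1)! = 10! = 3628800

3628800


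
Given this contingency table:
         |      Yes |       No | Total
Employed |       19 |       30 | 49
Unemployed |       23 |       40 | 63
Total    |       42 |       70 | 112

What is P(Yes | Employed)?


P(Yes | Employed) = 19/(19+30) = 19/49

P(Yes|Employed) = 19/49 ≈ 38.78%


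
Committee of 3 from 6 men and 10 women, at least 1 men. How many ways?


Count by #men:
  1M,2W: C(6,1)×C(10,2)=270
  2M,1W: C(6,2)×C(10,1)=150
  3M,0W: C(6,3)×C(10,0)=20
Total = 440

440


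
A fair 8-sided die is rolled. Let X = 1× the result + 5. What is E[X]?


E[die] = (1+8)/2 = 9/2
E[X] = 1×9/2 + 5 = 19/2

E[X] = 19/2


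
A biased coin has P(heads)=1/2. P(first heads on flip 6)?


Geometric: P(X=6) = (1-p)^(k-1)×p = (1/2)^5×1/2 = 1/64

P(X=6) = 1/64 ≈ 1.56%


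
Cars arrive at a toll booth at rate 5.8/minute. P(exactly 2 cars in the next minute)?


Poisson(λ=5.8): P(X=2) = e^(-λ)×λ^k/k!
= e^(-5.8) × 5.8^2 / 2!
≈ 0.003027554745 × 33.64 / 2 ≈ 0.050923

P(X=2) ≈ 0.050923 ≈ 5.09%


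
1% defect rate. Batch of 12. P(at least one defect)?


P(all good) = (99/100)^12 = 886384871716129280658801/1000000000000000000000000
P(≥1 defect) = 113615128283870719341199/1000000000000000000000000

P = 113615128283870719341199/1000000000000000000000000 ≈ 11.36%


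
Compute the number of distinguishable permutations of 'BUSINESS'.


Letters: 8, freq: {'B': 1, 'U': 1, 'S': 3, 'I': 1, 'N': 1, 'E': 1}
8!/(1!×1!×3!×1!×1!×1!) = 40320/6 = 6720

6720


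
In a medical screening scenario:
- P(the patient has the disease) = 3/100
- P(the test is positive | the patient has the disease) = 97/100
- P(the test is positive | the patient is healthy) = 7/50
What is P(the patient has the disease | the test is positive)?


Using Bayes' theorem:
P(A|B) = P(B|A)·P(A) / P(B)

P(the test is positive) = 97/100 × 3/100 + 7/50 × 97/100
= 291/10000 + 679/5000 = 1649/10000

P(the patient has the disease|the test is positive) = (291/10000) / (1649/10000) = 3/17

P(the patient has the disease|the test is positive) = 3/17 ≈ 17.65%


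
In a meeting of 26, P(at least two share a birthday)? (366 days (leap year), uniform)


P(all different) = Π(366-i)/366 for i=0..25
= 0.402786
P(match) = 1 - 0.402786 = 0.597214

P ≈ 0.5972 ≈ 59.72%


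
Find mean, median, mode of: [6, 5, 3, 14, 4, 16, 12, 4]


Sorted: [3, 4, 4, 5, 6, 12, 14, 16]
Mean = 64/8 = 8
Median = 11/2
Freq: {6: 1, 5: 1, 3: 1, 14: 1, 4: 2, 16: 1, 12: 1}
Mode: [4]

Mean=8, Median=11/2, Mode=4


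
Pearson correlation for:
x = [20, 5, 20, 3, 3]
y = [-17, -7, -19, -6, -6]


n=5, Σx=51, Σy=-55, Σxy=-791, Σx²=843, Σy²=771
r = (5×(-791) - 51×(-55))/√((5×843 - 51²)(5×771 - (-55)²))
= -1150/√(1614×830) = -1150/√1339620 ≈ -1150/1157.4195 ≈ -0.9936

r ≈ -0.9936


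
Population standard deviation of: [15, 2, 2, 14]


Mean = 33/4
  (15-33/4)²=729/16
  (2-33/4)²=625/16
  (2-33/4)²=625/16
  (14-33/4)²=529/16
Σ(x-μ)² = 627/4
σ² = (627/4)/4 = 627/16

σ = √(627/16) ≈ 6.2600


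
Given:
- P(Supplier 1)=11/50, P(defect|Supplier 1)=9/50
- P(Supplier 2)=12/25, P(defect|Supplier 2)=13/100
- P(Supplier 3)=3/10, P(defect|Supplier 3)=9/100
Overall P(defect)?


P(B) = Σ P(B|Aᵢ)×P(Aᵢ)
  9/50×11/50 = 99/2500
  13/100×12/25 = 39/625
  9/100×3/10 = 27/1000
Sum = 129/1000

P(defect) = 129/1000 ≈ 12.90%


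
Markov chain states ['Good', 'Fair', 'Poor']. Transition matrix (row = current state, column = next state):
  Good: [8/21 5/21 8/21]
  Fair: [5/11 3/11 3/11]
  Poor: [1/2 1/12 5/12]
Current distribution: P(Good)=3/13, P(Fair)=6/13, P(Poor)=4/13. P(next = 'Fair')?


P(next=Fair) = Σᵢ P(now=i)×P(i→Fair)
= 3/13×5/21 + 6/13×3/11 + 4/13×1/12
= 5/91 + 18/143 + 1/39 = 620/3003

P = 620/3003 ≈ 0.2065


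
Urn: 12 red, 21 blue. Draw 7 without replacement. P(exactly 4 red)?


Hypergeometric: C(12,4)×C(21,3)/C(33,7)
= 495×1330/4272048 = 3325/21576

P(X=4) = 3325/21576 ≈ 15.41%


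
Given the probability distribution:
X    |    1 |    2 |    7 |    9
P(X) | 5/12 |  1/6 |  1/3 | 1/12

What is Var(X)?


E[X] = 23/6
E[X²] = 145/6
Var(X) = E[X²] - (E[X])² = 145/6 - 529/36 = 341/36

Var(X) = 341/36 ≈ 9.4722


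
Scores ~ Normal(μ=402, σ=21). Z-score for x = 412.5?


z = (x - μ)/σ = (412.5 - 402)/21 = 0.5

z = 0.5


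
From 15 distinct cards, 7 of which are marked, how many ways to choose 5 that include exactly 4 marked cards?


Choose 4 of the 7 marked cards and 1 of the other 8 cards:
C(7,4)×C(8,1) = 35×8 = 280

280


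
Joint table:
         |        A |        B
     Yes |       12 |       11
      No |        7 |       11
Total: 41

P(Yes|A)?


P(Yes|A) = 12/(12+7) = 12/19

P = 12/19 ≈ 63.16%


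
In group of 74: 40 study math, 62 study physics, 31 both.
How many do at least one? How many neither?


|A∪B| = 40+62-31 = 71
Neither = 74-71 = 3

At least one: 71; Neither: 3


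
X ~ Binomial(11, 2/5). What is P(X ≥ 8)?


P(X ≥ 8) = Σ P(X=i) for i=8..11
P(X=8) = 228096/9765625
P(X=9) = 50688/9765625
P(X=10) = 33792/48828125
P(X=11) = 2048/48828125
Sum = 285952/9765625

P(X ≥ 8) = 285952/9765625 ≈ 2.93%


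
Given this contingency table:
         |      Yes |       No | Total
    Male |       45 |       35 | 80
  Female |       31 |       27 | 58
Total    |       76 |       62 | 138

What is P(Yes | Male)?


P(Yes | Male) = 45/(45+35) = 45/80 = 9/16

P(Yes|Male) = 9/16 ≈ 56.25%


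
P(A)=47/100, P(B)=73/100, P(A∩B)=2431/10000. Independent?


P(A)×P(B) = 3431/10000
P(A∩B) = 2431/10000
Not equal → NOT independent

No, not independent


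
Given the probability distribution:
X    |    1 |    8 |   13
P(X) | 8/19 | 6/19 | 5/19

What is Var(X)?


E[X] = 121/19
E[X²] = 1237/19
Var(X) = E[X²] - (E[X])² = 1237/19 - 14641/361 = 8862/361

Var(X) = 8862/361 ≈ 24.5485


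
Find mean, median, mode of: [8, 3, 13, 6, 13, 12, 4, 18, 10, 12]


Sorted: [3, 4, 6, 8, 10, 12, 12, 13, 13, 18]
Mean = 99/10
Median = 11
Freq: {8: 1, 3: 1, 13: 2, 6: 1, 12: 2, 4: 1, 18: 1, 10: 1}
Mode: [12, 13]

Mean=99/10, Median=11, Mode=[12, 13]


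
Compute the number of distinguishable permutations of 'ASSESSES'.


Letters: 8, freq: {'A': 1, 'S': 5, 'E': 2}
8!/(1!×5!×2!) = 40320/240 = 168

168


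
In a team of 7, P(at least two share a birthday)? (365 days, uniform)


P(all different) = Π(365-i)/365 for i=0..6
= 0.943764
P(match) = 1 - 0.943764 = 0.056236

P ≈ 0.0562 ≈ 5.62%


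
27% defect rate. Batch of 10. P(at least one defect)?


P(all good) = (73/100)^10 = 4297625829703557649/100000000000000000000
P(≥1 defect) = 95702374170296442351/100000000000000000000

P = 95702374170296442351/100000000000000000000 ≈ 95.70%


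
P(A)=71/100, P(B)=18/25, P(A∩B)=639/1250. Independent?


P(A)×P(B) = 639/1250
P(A∩B) = 639/1250
Equal ✓ → Independent

Yes, independent


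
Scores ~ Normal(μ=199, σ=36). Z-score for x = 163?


z = (x - μ)/σ = (163 - 199)/36 = -1.0

z = -1.0


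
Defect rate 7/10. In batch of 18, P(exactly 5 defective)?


Binomial: P(X=5) = C(18,5)×p^5×(1-p)^13
= 8568 × 16807/100000 × 1594323/10000000000000 = 28698287513931/125000000000000000

P(X=5) = 28698287513931/125000000000000000 ≈ 0.02%


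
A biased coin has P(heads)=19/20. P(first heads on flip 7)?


Geometric: P(X=7) = (1-p)^(k-1)×p = (1/20)^6×19/20 = 19/1280000000

P(X=7) = 19/1280000000 ≈ 0.00%


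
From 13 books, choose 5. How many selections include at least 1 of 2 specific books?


Complement: C(13,5) - C(11,5) = 1287 - 462 = 825

825


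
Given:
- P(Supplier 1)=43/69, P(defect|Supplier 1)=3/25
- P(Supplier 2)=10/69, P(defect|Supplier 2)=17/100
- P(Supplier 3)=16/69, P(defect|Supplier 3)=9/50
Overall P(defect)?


P(B) = Σ P(B|Aᵢ)×P(Aᵢ)
  3/25×43/69 = 43/575
  17/100×10/69 = 17/690
  9/50×16/69 = 24/575
Sum = 487/3450

P(defect) = 487/3450 ≈ 14.12%


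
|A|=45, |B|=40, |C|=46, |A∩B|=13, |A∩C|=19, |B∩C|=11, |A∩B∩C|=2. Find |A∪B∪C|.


|A∪B∪C| = 45+40+46-13-19-11+2 = 90

|A∪B∪C| = 90


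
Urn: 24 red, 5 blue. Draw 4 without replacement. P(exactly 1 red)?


Hypergeometric: C(24,1)×C(5,3)/C(29,4)
= 24×10/23751 = 80/7917

P(X=1) = 80/7917 ≈ 1.01%


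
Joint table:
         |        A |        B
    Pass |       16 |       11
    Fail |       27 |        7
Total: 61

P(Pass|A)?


P(Pass|A) = 16/(16+27) = 16/43

P = 16/43 ≈ 37.21%


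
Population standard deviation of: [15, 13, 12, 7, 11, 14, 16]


Mean = 88/7
  (15-88/7)²=289/49
  (13-88/7)²=9/49
  (12-88/7)²=16/49
  (7-88/7)²=1521/49
  (11-88/7)²=121/49
  (14-88/7)²=100/49
  (16-88/7)²=576/49
Σ(x-μ)² = 376/7
σ² = (376/7)/7 = 376/49

σ = √(376/49) ≈ 2.7701


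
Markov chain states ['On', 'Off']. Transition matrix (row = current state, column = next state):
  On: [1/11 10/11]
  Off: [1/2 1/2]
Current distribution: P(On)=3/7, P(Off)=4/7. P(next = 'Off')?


P(next=Off) = Σᵢ P(now=i)×P(i→Off)
= 3/7×10/11 + 4/7×1/2
= 30/77 + 2/7 = 52/77

P = 52/77 ≈ 0.6753


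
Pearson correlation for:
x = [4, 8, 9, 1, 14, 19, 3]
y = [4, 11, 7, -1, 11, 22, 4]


n=7, Σx=58, Σy=58, Σxy=750, Σx²=728, Σy²=808
r = (7×750 - 58×58)/√((7×728 - 58²)(7×808 - 58²))
= 1886/√(1732×2292) = 1886/√3969744 ≈ 1886/1992.4216 ≈ 0.9466

r ≈ 0.9466


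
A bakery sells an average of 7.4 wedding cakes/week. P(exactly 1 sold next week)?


Poisson(λ=7.4): P(X=1) = e^(-λ)×λ^k/k!
= e^(-7.4) × 7.4^1 / 1!
≈ 0.0006112527611 × 7.4 / 1 ≈ 0.004523

P(X=1) ≈ 0.004523 ≈ 0.45%


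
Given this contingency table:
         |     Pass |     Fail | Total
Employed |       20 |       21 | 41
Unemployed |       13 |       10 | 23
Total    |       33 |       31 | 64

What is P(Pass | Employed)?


P(Pass | Employed) = 20/(20+21) = 20/41

P(Pass|Employed) = 20/41 ≈ 48.78%


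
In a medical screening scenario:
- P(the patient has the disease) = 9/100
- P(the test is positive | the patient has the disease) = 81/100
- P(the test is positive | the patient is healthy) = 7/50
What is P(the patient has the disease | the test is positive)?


Using Bayes' theorem:
P(A|B) = P(B|A)·P(A) / P(B)

P(the test is positive) = 81/100 × 9/100 + 7/50 × 91/100
= 729/10000 + 637/5000 = 2003/10000

P(the patient has the disease|the test is positive) = (729/10000) / (2003/10000) = 729/2003

P(the patient has the disease|the test is positive) = 729/2003 ≈ 36.40%


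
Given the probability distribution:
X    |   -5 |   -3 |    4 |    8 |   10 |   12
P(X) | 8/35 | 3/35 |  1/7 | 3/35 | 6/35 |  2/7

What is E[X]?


E[X] = Σ x·P(X=x)
= (-5)×(8/35) + (-3)×(3/35) + (4)×(1/7) + (8)×(3/35) + (10)×(6/35) + (12)×(2/7)
= 5

E[X] = 5


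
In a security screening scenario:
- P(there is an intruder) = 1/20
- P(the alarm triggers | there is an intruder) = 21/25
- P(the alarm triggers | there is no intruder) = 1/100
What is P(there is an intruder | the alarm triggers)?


Using Bayes' theorem:
P(A|B) = P(B|A)·P(A) / P(B)

P(the alarm triggers) = 21/25 × 1/20 + 1/100 × 19/20
= 21/500 + 19/2000 = 103/2000

P(there is an intruder|the alarm triggers) = (21/500) / (103/2000) = 84/103

P(there is an intruder|the alarm triggers) = 84/103 ≈ 81.55%


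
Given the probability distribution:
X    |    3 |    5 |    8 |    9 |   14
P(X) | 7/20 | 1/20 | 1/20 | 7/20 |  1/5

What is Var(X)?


E[X] = 153/20
E[X²] = 1503/20
Var(X) = E[X²] - (E[X])² = 1503/20 - 23409/400 = 6651/400

Var(X) = 6651/400 ≈ 16.6275


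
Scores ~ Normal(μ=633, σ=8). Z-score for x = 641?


z = (x - μ)/σ = (641 - 633)/8 = 1.0

z = 1.0


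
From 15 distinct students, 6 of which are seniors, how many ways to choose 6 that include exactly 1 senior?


Choose 1 of the 6 seniors and 5 of the other 9 students:
C(6,1)×C(9,5) = 6×126 = 756

756


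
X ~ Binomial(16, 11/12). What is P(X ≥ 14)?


P(X ≥ 14) = Σ P(X=i) for i=14..16
P(X=14) = 1898749167916205/7703510787293184
P(X=15) = 4177248169415651/11555266180939776
P(X=16) = 45949729863572161/184884258895036416
Sum = 52785226868070499/61628086298345472

P(X ≥ 14) = 52785226868070499/61628086298345472 ≈ 85.65%


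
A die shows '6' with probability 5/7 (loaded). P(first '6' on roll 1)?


Geometric: P(X=1) = (1-p)^(k-1)×p = (2/7)^0×5/7 = 5/7

P(X=1) = 5/7 ≈ 71.43%


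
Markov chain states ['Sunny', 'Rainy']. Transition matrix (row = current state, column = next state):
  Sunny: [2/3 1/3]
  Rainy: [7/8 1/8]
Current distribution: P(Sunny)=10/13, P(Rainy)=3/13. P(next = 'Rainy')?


P(next=Rainy) = Σᵢ P(now=i)×P(i→Rainy)
= 10/13×1/3 + 3/13×1/8
= 10/39 + 3/104 = 89/312

P = 89/312 ≈ 0.2853


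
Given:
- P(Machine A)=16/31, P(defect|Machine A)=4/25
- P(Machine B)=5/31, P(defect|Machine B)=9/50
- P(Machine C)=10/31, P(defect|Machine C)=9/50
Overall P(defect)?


P(B) = Σ P(B|Aᵢ)×P(Aᵢ)
  4/25×16/31 = 64/775
  9/50×5/31 = 9/310
  9/50×10/31 = 9/155
Sum = 263/1550

P(defect) = 263/1550 ≈ 16.97%


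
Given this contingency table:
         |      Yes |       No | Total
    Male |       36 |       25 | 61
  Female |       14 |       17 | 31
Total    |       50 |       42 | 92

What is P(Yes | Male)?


P(Yes | Male) = 36/(36+25) = 36/61

P(Yes|Male) = 36/61 ≈ 59.02%


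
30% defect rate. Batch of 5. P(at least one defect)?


P(all good) = (7/10)^5 = 16807/100000
P(≥1 defect) = 83193/100000

P = 83193/100000 ≈ 83.19%


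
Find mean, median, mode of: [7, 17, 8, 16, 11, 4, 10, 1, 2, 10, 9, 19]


Sorted: [1, 2, 4, 7, 8, 9, 10, 10, 11, 16, 17, 19]
Mean = 114/12 = 19/2
Median = 19/2
Freq: {7: 1, 17: 1, 8: 1, 16: 1, 11: 1, 4: 1, 10: 2, 1: 1, 2: 1, 9: 1, 19: 1}
Mode: [10]

Mean=19/2, Median=19/2, Mode=10


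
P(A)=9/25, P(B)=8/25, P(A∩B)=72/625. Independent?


P(A)×P(B) = 72/625
P(A∩B) = 72/625
Equal ✓ → Independent

Yes, independent


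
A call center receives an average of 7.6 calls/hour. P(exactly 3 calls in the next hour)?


Poisson(λ=7.6): P(X=3) = e^(-λ)×λ^k/k!
= e^(-7.6) × 7.6^3 / 3!
≈ 0.0005004514334 × 438.976 / 6 ≈ 0.036614

P(X=3) ≈ 0.036614 ≈ 3.66%


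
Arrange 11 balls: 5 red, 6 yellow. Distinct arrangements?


11!/(5!×6!) = 462

462


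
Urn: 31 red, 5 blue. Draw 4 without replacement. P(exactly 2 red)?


Hypergeometric: C(31,2)×C(5,2)/C(36,4)
= 465×10/58905 = 310/3927

P(X=2) = 310/3927 ≈ 7.89%


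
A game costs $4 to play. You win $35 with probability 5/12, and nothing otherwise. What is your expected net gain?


E[gain] = (35-4)×5/12 + (-4)×7/12
= 155/12 - 7/3 = 127/12

Expected net gain = $127/12 ≈ $10.58


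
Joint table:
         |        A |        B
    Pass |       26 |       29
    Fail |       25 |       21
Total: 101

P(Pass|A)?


P(Pass|A) = 26/(26+25) = 26/51

P = 26/51 ≈ 50.98%


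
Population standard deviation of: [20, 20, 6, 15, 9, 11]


Mean = 81/6 = 27/2
  (20-27/2)²=169/4
  (20-27/2)²=169/4
  (6-27/2)²=225/4
  (15-27/2)²=9/4
  (9-27/2)²=81/4
  (11-27/2)²=25/4
Σ(x-μ)² = 339/2
σ² = (339/2)/6 = 113/4

σ = √(113/4) ≈ 5.3151


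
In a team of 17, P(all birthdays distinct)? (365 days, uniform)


P(all different) = Π(365-i)/365 for i=0..16
= (365/365)×(364/365)×...×(349/365)
= 0.684992

P ≈ 0.6850 ≈ 68.50%


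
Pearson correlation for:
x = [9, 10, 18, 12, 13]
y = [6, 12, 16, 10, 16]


n=5, Σx=62, Σy=60, Σxy=790, Σx²=818, Σy²=792
r = (5×790 - 62×60)/√((5×818 - 62²)(5×792 - 60²))
= 230/√(246×360) = 230/√88560 ≈ 230/297.5903 ≈ 0.7729

r ≈ 0.7729


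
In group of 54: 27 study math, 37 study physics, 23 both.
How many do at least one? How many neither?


|A∪B| = 27+37-23 = 41
Neither = 54-41 = 13

At least one: 41; Neither: 13


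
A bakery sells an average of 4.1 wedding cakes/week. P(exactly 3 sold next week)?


Poisson(λ=4.1): P(X=3) = e^(-λ)×λ^k/k!
= e^(-4.1) × 4.1^3 / 3!
≈ 0.0165726754 × 68.921 / 6 ≈ 0.190368

P(X=3) ≈ 0.190368 ≈ 19.04%


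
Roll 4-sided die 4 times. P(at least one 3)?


P(no 3)^4 = (3/4)^4 = 81/256
P(≥1) = 1 - 81/256 = 175/256

P = 175/256 ≈ 68.36%


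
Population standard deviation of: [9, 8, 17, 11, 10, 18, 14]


Mean = 87/7
  (9-87/7)²=576/49
  (8-87/7)²=961/49
  (17-87/7)²=1024/49
  (11-87/7)²=100/49
  (10-87/7)²=289/49
  (18-87/7)²=1521/49
  (14-87/7)²=121/49
Σ(x-μ)² = 656/7
σ² = (656/7)/7 = 656/49

σ = √(656/49) ≈ 3.6589


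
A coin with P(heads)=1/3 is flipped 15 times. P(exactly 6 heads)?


Binomial: P(X=6) = C(15,6)×p^6×(1-p)^9
= 5005 × 1/729 × 512/19683 = 2562560/14348907

P(X=6) = 2562560/14348907 ≈ 17.86%


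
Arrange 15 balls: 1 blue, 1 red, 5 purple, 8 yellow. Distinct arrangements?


15!/(1!×1!×5!×8!) = 270270

270270


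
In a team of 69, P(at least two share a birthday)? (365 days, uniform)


P(all different) = Π(365-i)/365 for i=0..68
= 0.001036
P(match) = 1 - 0.001036 = 0.998964

P ≈ 0.9990 ≈ 99.90%


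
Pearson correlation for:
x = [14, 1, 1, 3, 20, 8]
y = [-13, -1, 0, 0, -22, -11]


n=6, Σx=47, Σy=-47, Σxy=-711, Σx²=671, Σy²=775
r = (6×(-711) - 47×(-47))/√((6×671 - 47²)(6×775 - (-47)²))
= -2057/√(1817×2441) = -2057/√4435297 ≈ -2057/2106.0145 ≈ -0.9767

r ≈ -0.9767


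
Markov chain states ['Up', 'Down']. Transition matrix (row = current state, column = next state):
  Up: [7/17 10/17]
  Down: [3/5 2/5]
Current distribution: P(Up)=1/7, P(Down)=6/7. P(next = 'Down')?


P(next=Down) = Σᵢ P(now=i)×P(i→Down)
= 1/7×10/17 + 6/7×2/5
= 10/119 + 12/35 = 254/595

P = 254/595 ≈ 0.4269


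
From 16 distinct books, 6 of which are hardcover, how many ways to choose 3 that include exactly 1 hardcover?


Choose 1 of the 6 hardcovers and 2 of the other 10 books:
C(6,1)×C(10,2) = 6×45 = 270

270


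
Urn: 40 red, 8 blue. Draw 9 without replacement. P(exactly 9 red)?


Hypergeometric: C(40,9)×C(8,0)/C(48,9)
= 273438880×1/1677106640 = 310726/1905803

P(X=9) = 310726/1905803 ≈ 16.30%


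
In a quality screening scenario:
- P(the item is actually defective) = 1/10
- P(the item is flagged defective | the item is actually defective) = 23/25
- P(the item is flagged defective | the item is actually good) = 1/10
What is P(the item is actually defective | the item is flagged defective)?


Using Bayes' theorem:
P(A|B) = P(B|A)·P(A) / P(B)

P(the item is flagged defective) = 23/25 × 1/10 + 1/10 × 9/10
= 23/250 + 9/100 = 91/500

P(the item is actually defective|the item is flagged defective) = (23/250) / (91/500) = 46/91

P(the item is actually defective|the item is flagged defective) = 46/91 ≈ 50.55%


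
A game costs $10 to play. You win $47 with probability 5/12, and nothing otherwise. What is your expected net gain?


E[gain] = (47-10)×5/12 + (-10)×7/12
= 185/12 - 35/6 = 115/12

Expected net gain = $115/12 ≈ $9.58


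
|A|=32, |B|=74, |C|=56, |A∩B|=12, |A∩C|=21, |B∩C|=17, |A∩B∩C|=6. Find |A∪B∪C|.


|A∪B∪C| = 32+74+56-12-21-17+6 = 118

|A∪B∪C| = 118


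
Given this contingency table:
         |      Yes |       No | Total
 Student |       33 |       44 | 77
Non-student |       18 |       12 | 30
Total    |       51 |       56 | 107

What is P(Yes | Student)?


P(Yes | Student) = 33/(33+44) = 33/77 = 3/7

P(Yes|Student) = 3/7 ≈ 42.86%


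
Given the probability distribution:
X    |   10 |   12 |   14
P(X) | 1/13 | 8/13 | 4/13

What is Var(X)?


E[X] = 162/13
E[X²] = 2036/13
Var(X) = E[X²] - (E[X])² = 2036/13 - 26244/169 = 224/169

Var(X) = 224/169 ≈ 1.3254


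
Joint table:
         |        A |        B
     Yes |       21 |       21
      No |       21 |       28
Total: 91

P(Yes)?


P(Yes) = (21+21)/91 = 42/91 = 6/13

P(Yes) = 6/13 ≈ 46.15%


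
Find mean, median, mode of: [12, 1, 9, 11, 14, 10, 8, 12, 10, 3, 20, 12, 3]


Sorted: [1, 3, 3, 8, 9, 10, 10, 11, 12, 12, 12, 14, 20]
Mean = 125/13
Median = 10
Freq: {12: 3, 1: 1, 9: 1, 11: 1, 14: 1, 10: 2, 8: 1, 3: 2, 20: 1}
Mode: [12]

Mean=125/13, Median=10, Mode=12


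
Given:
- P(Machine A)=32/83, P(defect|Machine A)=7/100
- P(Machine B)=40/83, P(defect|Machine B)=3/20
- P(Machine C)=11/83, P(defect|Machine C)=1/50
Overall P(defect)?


P(B) = Σ P(B|Aᵢ)×P(Aᵢ)
  7/100×32/83 = 56/2075
  3/20×40/83 = 6/83
  1/50×11/83 = 11/4150
Sum = 423/4150

P(defect) = 423/4150 ≈ 10.19%


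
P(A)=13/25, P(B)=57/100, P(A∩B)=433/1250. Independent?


P(A)×P(B) = 741/2500
P(A∩B) = 433/1250
Not equal → NOT independent

No, not independent


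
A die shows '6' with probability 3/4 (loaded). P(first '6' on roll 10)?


Geometric: P(X=10) = (1-p)^(k-1)×p = (1/4)^9×3/4 = 3/1048576

P(X=10) = 3/1048576 ≈ 0.00%


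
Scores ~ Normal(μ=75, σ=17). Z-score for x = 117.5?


z = (x - μ)/σ = (117.5 - 75)/17 = 2.5

z = 2.5


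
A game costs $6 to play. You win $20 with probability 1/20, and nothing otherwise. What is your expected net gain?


E[gain] = (20-6)×1/20 + (-6)×19/20
= 7/10 - 57/10 = -5

Expected net gain = $-5 ≈ $-5.00


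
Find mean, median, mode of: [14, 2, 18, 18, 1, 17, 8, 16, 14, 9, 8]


Sorted: [1, 2, 8, 8, 9, 14, 14, 16, 17, 18, 18]
Mean = 125/11
Median = 14
Freq: {14: 2, 2: 1, 18: 2, 1: 1, 17: 1, 8: 2, 16: 1, 9: 1}
Mode: [8, 14, 18]

Mean=125/11, Median=14, Mode=[8, 14, 18]


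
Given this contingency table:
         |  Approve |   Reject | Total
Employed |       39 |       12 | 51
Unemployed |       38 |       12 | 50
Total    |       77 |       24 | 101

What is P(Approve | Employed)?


P(Approve | Employed) = 39/(39+12) = 39/51 = 13/17

P(Approve|Employed) = 13/17 ≈ 76.47%


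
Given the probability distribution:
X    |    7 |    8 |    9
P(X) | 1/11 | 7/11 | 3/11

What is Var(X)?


E[X] = 90/11
E[X²] = 740/11
Var(X) = E[X²] - (E[X])² = 740/11 - 8100/121 = 40/121

Var(X) = 40/121 ≈ 0.3306


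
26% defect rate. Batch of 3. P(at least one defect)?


P(all good) = (37/50)^3 = 50653/125000
P(≥1 defect) = 74347/125000

P = 74347/125000 ≈ 59.48%


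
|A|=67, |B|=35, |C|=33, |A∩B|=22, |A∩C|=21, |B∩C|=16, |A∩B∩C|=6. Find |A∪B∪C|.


|A∪B∪C| = 67+35+33-22-21-16+6 = 82

|A∪B∪C| = 82


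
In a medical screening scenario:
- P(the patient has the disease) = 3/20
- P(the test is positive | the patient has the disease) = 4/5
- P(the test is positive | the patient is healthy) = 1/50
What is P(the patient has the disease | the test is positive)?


Using Bayes' theorem:
P(A|B) = P(B|A)·P(A) / P(B)

P(the test is positive) = 4/5 × 3/20 + 1/50 × 17/20
= 3/25 + 17/1000 = 137/1000

P(the patient has the disease|the test is positive) = (3/25) / (137/1000) = 120/137

P(the patient has the disease|the test is positive) = 120/137 ≈ 87.59%


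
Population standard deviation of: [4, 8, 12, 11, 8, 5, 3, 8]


Mean = 59/8
  (4-59/8)²=729/64
  (8-59/8)²=25/64
  (12-59/8)²=1369/64
  (11-59/8)²=841/64
  (8-59/8)²=25/64
  (5-59/8)²=361/64
  (3-59/8)²=1225/64
  (8-59/8)²=25/64
Σ(x-μ)² = 575/8
σ² = (575/8)/8 = 575/64

σ = √(575/64) ≈ 2.9974


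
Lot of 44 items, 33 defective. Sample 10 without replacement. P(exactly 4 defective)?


Hypergeometric: C(33,4)×C(11,6)/C(44,10)
= 40920×462/2481256778 = 122760/16112057

P(X=4) = 122760/16112057 ≈ 0.76%


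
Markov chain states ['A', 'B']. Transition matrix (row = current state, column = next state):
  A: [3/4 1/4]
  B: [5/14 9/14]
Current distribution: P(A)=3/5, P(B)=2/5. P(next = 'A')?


P(next=A) = Σᵢ P(now=i)×P(i→A)
= 3/5×3/4 + 2/5×5/14
= 9/20 + 1/7 = 83/140

P = 83/140 ≈ 0.5929


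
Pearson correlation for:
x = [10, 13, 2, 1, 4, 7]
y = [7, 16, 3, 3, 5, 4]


n=6, Σx=37, Σy=38, Σxy=335, Σx²=339, Σy²=364
r = (6×335 - 37×38)/√((6×339 - 37²)(6×364 - 38²))
= 604/√(665×740) = 604/√492100 ≈ 604/701.4984 ≈ 0.8610

r ≈ 0.8610


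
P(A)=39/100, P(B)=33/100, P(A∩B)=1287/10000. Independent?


P(A)×P(B) = 1287/10000
P(A∩B) = 1287/10000
Equal ✓ → Independent

Yes, independent


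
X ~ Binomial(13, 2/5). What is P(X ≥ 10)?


P(X ≥ 10) = Σ P(X=i) for i=10..13
P(X=10) = 7907328/1220703125
P(X=11) = 1437696/1220703125
P(X=12) = 159744/1220703125
P(X=13) = 8192/1220703125
Sum = 1902592/244140625

P(X ≥ 10) = 1902592/244140625 ≈ 0.78%


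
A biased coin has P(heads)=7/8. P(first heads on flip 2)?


Geometric: P(X=2) = (1-p)^(k-1)×p = (1/8)^1×7/8 = 7/64

P(X=2) = 7/64 ≈ 10.94%


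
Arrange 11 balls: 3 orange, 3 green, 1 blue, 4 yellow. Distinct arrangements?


11!/(3!×3!×1!×4!) = 46200

46200


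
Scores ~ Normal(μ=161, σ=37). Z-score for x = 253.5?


z = (x - μ)/σ = (253.5 - 161)/37 = 2.5

z = 2.5


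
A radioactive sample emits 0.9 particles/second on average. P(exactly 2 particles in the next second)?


Poisson(λ=0.9): P(X=2) = e^(-λ)×λ^k/k!
= e^(-0.9) × 0.9^2 / 2!
≈ 0.4065696597 × 0.81 / 2 ≈ 0.164661

P(X=2) ≈ 0.164661 ≈ 16.47%


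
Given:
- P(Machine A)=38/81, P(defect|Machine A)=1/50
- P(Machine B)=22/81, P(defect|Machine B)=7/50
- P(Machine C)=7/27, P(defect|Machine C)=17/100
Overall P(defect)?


P(B) = Σ P(B|Aᵢ)×P(Aᵢ)
  1/50×38/81 = 19/2025
  7/50×22/81 = 77/2025
  17/100×7/27 = 119/2700
Sum = 247/2700

P(defect) = 247/2700 ≈ 9.15%


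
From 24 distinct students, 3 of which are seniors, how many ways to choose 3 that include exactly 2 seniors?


Choose 2 of the 3 seniors and 1 of the other 21 students:
C(3,2)×C(21,1) = 3×21 = 63

63


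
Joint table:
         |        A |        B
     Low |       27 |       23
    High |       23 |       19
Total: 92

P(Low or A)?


P(Low∨A) = P(Low) + P(A) - P(Low∧A)
= (50 + 50 - 27)/92 = 73/92

P = 73/92 ≈ 79.35%


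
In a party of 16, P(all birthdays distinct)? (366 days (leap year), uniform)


P(all different) = Π(366-i)/366 for i=0..15
= (366/366)×(365/366)×...×(351/366)
= 0.717059

P ≈ 0.7171 ≈ 71.71%
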